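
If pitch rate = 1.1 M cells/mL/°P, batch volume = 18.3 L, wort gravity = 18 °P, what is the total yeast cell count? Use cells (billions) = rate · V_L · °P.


cells = 1.1 · 18.3 · 18

362.3400 billion cells


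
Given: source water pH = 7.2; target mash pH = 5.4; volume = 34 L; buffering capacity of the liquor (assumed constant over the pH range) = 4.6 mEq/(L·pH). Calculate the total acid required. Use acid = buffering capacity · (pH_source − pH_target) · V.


acid = 4.6 · (7.2 − 5.4) · 34

281.5200 mEq


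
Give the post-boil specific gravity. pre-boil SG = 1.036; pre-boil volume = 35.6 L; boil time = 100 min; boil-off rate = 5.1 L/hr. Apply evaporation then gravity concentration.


V_post = V_pre − rate·(t/60);  SG_post = 1 + (SG_pre−1)·V_pre/V_post
V_post = 35.6 − 5.1·(100/60) = 27.1000
SG_post = 1 + (1.036 − 1)·35.6/27.1000

1.0473


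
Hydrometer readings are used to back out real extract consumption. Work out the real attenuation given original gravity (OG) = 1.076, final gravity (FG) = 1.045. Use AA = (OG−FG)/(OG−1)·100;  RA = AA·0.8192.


AA = (1.076 − 1.045)/(1.076 − 1)·100 = 40.7895
RA = 40.7895·0.8192

33.4147 %


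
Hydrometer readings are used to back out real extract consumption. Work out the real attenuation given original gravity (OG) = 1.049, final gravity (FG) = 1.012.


AA = (OG−FG)/(OG−1)·100;  RA = AA·0.8192
AA = (1.049 − 1.012)/(1.049 − 1)·100 = 75.5102
RA = 75.5102·0.8192

61.8580 %


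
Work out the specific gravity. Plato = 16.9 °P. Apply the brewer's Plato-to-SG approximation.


SG = 259/(259 − P)
SG = 259/(259 − 16.9)

1.0698


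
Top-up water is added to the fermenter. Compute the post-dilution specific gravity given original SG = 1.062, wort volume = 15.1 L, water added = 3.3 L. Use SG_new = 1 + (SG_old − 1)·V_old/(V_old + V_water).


pts = (1.062 − 1)·1000·15.1/(15.1 + 3.3) = 50.8804
SG_new = 1 + 50.8804/1000

1.0509


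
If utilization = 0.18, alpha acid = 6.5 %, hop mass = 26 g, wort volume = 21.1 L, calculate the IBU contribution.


IBU = (α/100)·mass·U·1000 / V
IBU = (6.5/100)·26·0.18·1000 / 21.1

14.4171 IBU


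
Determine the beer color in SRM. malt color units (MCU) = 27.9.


SRM = 1.4922 · MCU^0.6859
SRM = 1.4922 · 27.9^0.6859

14.6341 SRM


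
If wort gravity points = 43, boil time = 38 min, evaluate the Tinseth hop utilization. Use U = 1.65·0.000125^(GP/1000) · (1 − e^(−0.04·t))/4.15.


bigness = 1.65·0.000125^(43/1000) = 1.1211
boil_factor = (1 − e^(−0.04·38))/4.15 = 0.1883
U = 1.1211 · 0.1883

0.2111


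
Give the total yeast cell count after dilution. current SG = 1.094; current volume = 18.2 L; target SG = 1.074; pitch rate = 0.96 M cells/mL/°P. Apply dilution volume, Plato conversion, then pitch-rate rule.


V_w = V·((SG_c−1)/(SG_t−1)−1);  °P = 259 − 259/SG_t;  cells = rate·(V+V_w)·°P
V_w = 18.2·((1.094−1)/(1.074−1)−1) = 4.9189
V_final = 18.2 + 4.9189 = 23.1189
°P = 259 − 259/1.074 = 17.8454
cells = 0.96·23.1189·17.8454

396.0645 billion cells


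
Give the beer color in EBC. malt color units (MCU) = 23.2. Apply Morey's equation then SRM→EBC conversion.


SRM = 1.4922·MCU^0.6859;  EBC = SRM·1.97
SRM = 1.4922·23.2^0.6859 = 12.8948
EBC = 12.8948·1.97

25.4028 EBC


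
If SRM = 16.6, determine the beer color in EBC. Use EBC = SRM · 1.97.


EBC = 16.6 · 1.97

32.7020 EBC


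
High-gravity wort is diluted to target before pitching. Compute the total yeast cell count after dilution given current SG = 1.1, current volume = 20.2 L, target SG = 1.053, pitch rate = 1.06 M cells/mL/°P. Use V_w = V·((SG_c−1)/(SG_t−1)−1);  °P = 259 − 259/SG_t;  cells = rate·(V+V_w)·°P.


V_w = 20.2·((1.1−1)/(1.053−1)−1) = 17.9132
V_final = 20.2 + 17.9132 = 38.1132
°P = 259 − 259/1.053 = 13.0361
cells = 1.06·38.1132·13.0361

526.6579 billion cells


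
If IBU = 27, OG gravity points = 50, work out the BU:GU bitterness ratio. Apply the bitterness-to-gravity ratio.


BU:GU = IBU / OG_points
BU:GU = 27 / 50

0.5400


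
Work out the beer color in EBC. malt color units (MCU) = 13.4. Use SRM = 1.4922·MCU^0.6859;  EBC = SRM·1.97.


SRM = 1.4922·13.4^0.6859 = 8.8493
EBC = 8.8493·1.97

17.4331 EBC


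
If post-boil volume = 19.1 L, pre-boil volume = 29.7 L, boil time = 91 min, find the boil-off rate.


rate = (V_pre − V_post) / (t_min/60)
rate = (29.7 − 19.1) / (91/60)

6.9890 L/hr


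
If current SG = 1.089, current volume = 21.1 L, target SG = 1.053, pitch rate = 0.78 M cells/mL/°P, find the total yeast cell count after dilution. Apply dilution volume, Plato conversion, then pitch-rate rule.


V_w = V·((SG_c−1)/(SG_t−1)−1);  °P = 259 − 259/SG_t;  cells = rate·(V+V_w)·°P
V_w = 21.1·((1.089−1)/(1.053−1)−1) = 14.3321
V_final = 21.1 + 14.3321 = 35.4321
°P = 259 − 259/1.053 = 13.0361
cells = 0.78·35.4321·13.0361

360.2786 billion cells


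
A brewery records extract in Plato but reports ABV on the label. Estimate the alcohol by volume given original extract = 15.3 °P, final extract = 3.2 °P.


SG = 259/(259 − P);  ABV = (OG − FG)·131.25
OG = 259/(259 − 15.3) = 1.0628
FG = 259/(259 − 3.2) = 1.0125
ABV = (1.0628 − 1.0125)·131.25

6.5982 % ABV


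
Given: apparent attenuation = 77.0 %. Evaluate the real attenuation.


RA = AA · 0.8192
RA = 77.0 · 0.8192

63.0784 %


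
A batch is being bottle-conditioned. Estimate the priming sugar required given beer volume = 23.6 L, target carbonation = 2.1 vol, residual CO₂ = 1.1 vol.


sugar = (target − residual)·4.0·V
sugar = (2.1 − 1.1)·4.0·23.6

94.4000 g


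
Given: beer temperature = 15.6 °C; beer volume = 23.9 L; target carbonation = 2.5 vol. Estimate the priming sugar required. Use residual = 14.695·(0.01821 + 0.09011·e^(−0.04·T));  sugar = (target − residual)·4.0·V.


residual = 14.695·(0.01821 + 0.09011·e^(−0.04·15.6)) = 0.9771
sugar = (2.5 − 0.9771)·4.0·23.9

145.5911 g


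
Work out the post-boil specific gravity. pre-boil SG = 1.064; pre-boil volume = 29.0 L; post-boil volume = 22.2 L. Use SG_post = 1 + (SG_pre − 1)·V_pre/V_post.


pts_pre = (1.064 − 1)·1000 = 64.0000
pts_post = 64.0000·29.0/22.2 = 83.6036
SG_post = 1 + 83.6036/1000

1.0836


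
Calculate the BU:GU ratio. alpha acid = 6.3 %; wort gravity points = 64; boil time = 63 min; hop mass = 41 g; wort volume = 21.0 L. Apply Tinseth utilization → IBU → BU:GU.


U = 1.65·0.000125^(GP/1000)·(1−e^(−0.04t))/4.15;  IBU = (α/100)·m·U·1000/V;  BU:GU = IBU/GP
U = 1.65·0.000125^(64/1000)·(1−e^(−0.04·63))/4.15 = 0.2057
IBU = (6.3/100)·41·0.2057·1000/21.0 = 25.2996
BU:GU = 25.2996/64

0.3953


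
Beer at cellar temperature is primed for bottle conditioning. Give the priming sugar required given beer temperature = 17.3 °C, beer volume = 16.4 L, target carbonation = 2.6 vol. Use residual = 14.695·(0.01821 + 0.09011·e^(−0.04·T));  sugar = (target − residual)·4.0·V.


residual = 14.695·(0.01821 + 0.09011·e^(−0.04·17.3)) = 0.9304
sugar = (2.6 − 0.9304)·4.0·16.4

109.5232 g


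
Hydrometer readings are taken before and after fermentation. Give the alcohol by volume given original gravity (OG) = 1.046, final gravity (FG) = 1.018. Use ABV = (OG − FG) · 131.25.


ABV = (1.046 − 1.018) · 131.25

3.6750 % ABV


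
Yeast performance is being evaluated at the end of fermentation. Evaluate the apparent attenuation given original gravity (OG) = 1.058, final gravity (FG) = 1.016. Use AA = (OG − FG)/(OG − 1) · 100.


AA = (1.058 − 1.016)/(1.058 − 1) · 100

72.4138 %


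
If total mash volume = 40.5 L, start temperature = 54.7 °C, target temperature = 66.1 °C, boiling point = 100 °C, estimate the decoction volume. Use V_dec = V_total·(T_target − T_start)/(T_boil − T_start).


V_dec = 40.5·(66.1 − 54.7)/(100 − 54.7)

10.1921 L


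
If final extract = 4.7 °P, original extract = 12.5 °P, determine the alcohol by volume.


SG = 259/(259 − P);  ABV = (OG − FG)·131.25
OG = 259/(259 − 12.5) = 1.0507
FG = 259/(259 − 4.7) = 1.0185
ABV = (1.0507 − 1.0185)·131.25

4.2299 % ABV


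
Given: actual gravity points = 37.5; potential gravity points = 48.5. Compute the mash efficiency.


efficiency = actual / potential × 100
efficiency = 37.5 / 48.5 × 100

77.3196 %


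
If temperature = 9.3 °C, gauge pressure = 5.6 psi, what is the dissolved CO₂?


vols = (P + 14.695)·(0.01821 + 0.09011·e^(−0.04·T))
vols = (5.6 + 14.695)·(0.01821 + 0.09011·e^(−0.04·9.3))

1.6303 volumes


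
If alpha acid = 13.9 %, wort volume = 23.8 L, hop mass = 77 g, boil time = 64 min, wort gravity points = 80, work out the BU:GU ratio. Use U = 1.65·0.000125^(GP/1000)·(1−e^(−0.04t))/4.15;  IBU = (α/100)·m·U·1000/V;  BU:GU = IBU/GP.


U = 1.65·0.000125^(80/1000)·(1−e^(−0.04·64))/4.15 = 0.1788
IBU = (13.9/100)·77·0.1788·1000/23.8 = 80.3851
BU:GU = 80.3851/80

1.0048


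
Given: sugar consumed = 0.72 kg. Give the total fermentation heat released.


Q = m_sugar · 590 kJ/kg
Q = 0.72 · 590

424.8000 kJ


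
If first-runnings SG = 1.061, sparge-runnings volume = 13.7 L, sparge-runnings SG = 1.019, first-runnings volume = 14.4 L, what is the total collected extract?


total = Σ (SG_i − 1)·1000·V_i
first = (1.061 − 1)·1000·14.4 = 878.4000
sparge = (1.019 − 1)·1000·13.7 = 260.3000
total = 878.4000 + 260.3000

1138.7000 gravity·L


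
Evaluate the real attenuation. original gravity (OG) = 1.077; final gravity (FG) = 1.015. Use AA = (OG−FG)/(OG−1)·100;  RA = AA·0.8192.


AA = (1.077 − 1.015)/(1.077 − 1)·100 = 80.5195
RA = 80.5195·0.8192

65.9616 %


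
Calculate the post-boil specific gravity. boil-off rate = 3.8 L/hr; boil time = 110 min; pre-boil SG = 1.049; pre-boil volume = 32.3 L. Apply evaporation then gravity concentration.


V_post = V_pre − rate·(t/60);  SG_post = 1 + (SG_pre−1)·V_pre/V_post
V_post = 32.3 − 3.8·(110/60) = 25.3333
SG_post = 1 + (1.049 − 1)·32.3/25.3333

1.0625


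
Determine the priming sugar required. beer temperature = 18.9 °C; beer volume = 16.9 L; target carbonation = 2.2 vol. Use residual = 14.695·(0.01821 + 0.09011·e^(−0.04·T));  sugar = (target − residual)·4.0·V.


residual = 14.695·(0.01821 + 0.09011·e^(−0.04·18.9)) = 0.8893
sugar = (2.2 − 0.8893)·4.0·16.9

88.6002 g


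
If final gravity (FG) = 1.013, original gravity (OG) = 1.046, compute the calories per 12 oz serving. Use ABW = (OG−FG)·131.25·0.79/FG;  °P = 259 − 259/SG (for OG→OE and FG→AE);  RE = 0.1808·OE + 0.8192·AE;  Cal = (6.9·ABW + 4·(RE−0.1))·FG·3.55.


ABW = (1.046 − 1.013)·131.25·0.79/1.013 = 3.3778
OE = 259 − 259/1.046 = 11.3901 °P
AE = 259 − 259/1.013 = 3.3238 °P
RE = 0.1808·11.3901 + 0.8192·3.3238 = 4.7822 °P
Cal = (6.9·3.3778 + 4·(4.7822−0.1))·1.013·3.55

151.1654 kcal


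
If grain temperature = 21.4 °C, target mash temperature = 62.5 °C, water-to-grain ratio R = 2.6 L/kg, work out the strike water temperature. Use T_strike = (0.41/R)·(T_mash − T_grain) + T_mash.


T_strike = (0.41/2.6)·(62.5 − 21.4) + 62.5

68.9812 °C


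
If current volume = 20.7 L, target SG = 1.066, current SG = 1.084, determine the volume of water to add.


V_water = V·((SG_curr − 1)/(SG_target − 1) − 1)
V_water = 20.7·((1.084 − 1)/(1.066 − 1) − 1)

5.6455 L


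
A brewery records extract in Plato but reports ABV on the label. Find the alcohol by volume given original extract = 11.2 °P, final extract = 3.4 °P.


SG = 259/(259 − P);  ABV = (OG − FG)·131.25
OG = 259/(259 − 11.2) = 1.0452
FG = 259/(259 − 3.4) = 1.0133
ABV = (1.0452 − 1.0133)·131.25

4.1863 % ABV


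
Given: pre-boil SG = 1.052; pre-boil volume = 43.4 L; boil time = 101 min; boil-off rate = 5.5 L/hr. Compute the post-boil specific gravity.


V_post = V_pre − rate·(t/60);  SG_post = 1 + (SG_pre−1)·V_pre/V_post
V_post = 43.4 − 5.5·(101/60) = 34.1417
SG_post = 1 + (1.052 − 1)·43.4/34.1417

1.0661


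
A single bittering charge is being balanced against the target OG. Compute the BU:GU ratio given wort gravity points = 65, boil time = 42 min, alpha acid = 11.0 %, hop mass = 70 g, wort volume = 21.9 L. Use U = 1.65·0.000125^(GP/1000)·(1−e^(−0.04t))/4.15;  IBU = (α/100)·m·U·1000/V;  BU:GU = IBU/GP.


U = 1.65·0.000125^(65/1000)·(1−e^(−0.04·42))/4.15 = 0.1804
IBU = (11.0/100)·70·0.1804·1000/21.9 = 63.4171
BU:GU = 63.4171/65

0.9756


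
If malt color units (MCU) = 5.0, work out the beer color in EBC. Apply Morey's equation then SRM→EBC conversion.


SRM = 1.4922·MCU^0.6859;  EBC = SRM·1.97
SRM = 1.4922·5.0^0.6859 = 4.5004
EBC = 4.5004·1.97

8.8658 EBC


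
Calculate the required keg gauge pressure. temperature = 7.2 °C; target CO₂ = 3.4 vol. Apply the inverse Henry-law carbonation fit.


psi = vols/(0.01821 + 0.09011·e^(−0.04·T)) − 14.695
psi = 3.4/(0.01821 + 0.09011·e^(−0.04·7.2)) − 14.695

24.9454 psi


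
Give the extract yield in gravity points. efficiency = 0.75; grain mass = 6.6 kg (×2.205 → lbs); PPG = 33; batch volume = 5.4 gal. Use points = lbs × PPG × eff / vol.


lbs = 6.6 × 2.205 = 14.5530
points = 14.5530 × 33 × 0.75 / 5.4

66.7012 points


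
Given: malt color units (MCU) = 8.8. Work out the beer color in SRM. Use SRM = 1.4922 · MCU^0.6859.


SRM = 1.4922 · 8.8^0.6859

6.6320 SRM


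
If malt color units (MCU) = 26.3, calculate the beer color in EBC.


SRM = 1.4922·MCU^0.6859;  EBC = SRM·1.97
SRM = 1.4922·26.3^0.6859 = 14.0532
EBC = 14.0532·1.97

27.6848 EBC


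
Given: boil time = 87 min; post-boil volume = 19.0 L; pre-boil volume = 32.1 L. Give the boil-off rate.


rate = (V_pre − V_post) / (t_min/60)
rate = (32.1 − 19.0) / (87/60)

9.0345 L/hr


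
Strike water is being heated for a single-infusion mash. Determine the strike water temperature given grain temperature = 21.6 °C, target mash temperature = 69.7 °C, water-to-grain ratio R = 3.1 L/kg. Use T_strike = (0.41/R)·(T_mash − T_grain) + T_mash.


T_strike = (0.41/3.1)·(69.7 − 21.6) + 69.7

76.0616 °C


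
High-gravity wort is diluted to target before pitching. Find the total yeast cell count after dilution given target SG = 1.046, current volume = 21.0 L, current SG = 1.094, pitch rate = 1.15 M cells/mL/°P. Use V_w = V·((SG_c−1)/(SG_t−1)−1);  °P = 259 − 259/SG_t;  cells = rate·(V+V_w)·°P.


V_w = 21.0·((1.094−1)/(1.046−1)−1) = 21.9130
V_final = 21.0 + 21.9130 = 42.9130
°P = 259 − 259/1.046 = 11.3901
cells = 1.15·42.9130·11.3901

562.0993 billion cells


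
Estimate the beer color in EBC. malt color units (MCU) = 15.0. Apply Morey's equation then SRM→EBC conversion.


SRM = 1.4922·MCU^0.6859;  EBC = SRM·1.97
SRM = 1.4922·15.0^0.6859 = 9.5611
EBC = 9.5611·1.97

18.8354 EBC


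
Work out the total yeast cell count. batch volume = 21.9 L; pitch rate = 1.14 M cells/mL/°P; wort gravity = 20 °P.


cells (billions) = rate · V_L · °P
cells = 1.14 · 21.9 · 20

499.3200 billion cells


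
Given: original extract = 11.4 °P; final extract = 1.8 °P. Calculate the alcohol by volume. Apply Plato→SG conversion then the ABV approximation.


SG = 259/(259 − P);  ABV = (OG − FG)·131.25
OG = 259/(259 − 11.4) = 1.0460
FG = 259/(259 − 1.8) = 1.0070
ABV = (1.0460 − 1.0070)·131.25

5.1245 % ABV


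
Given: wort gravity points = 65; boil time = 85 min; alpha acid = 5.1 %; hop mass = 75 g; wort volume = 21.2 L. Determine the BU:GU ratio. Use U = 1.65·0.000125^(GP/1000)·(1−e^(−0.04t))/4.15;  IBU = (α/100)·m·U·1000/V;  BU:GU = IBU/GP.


U = 1.65·0.000125^(65/1000)·(1−e^(−0.04·85))/4.15 = 0.2143
IBU = (5.1/100)·75·0.2143·1000/21.2 = 38.6625
BU:GU = 38.6625/65

0.5948


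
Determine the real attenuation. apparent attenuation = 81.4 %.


RA = AA · 0.8192
RA = 81.4 · 0.8192

66.6829 %


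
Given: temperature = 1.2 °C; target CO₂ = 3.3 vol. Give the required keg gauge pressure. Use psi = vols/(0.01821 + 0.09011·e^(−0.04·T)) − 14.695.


psi = 3.3/(0.01821 + 0.09011·e^(−0.04·1.2)) − 14.695

17.0062 psi


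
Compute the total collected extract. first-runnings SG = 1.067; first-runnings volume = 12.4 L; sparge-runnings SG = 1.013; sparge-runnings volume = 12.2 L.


total = Σ (SG_i − 1)·1000·V_i
first = (1.067 − 1)·1000·12.4 = 830.8000
sparge = (1.013 − 1)·1000·12.2 = 158.6000
total = 830.8000 + 158.6000

989.4000 gravity·L


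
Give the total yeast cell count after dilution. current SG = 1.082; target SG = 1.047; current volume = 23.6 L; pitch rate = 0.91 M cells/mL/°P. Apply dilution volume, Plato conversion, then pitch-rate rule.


V_w = V·((SG_c−1)/(SG_t−1)−1);  °P = 259 − 259/SG_t;  cells = rate·(V+V_w)·°P
V_w = 23.6·((1.082−1)/(1.047−1)−1) = 17.5745
V_final = 23.6 + 17.5745 = 41.1745
°P = 259 − 259/1.047 = 11.6266
cells = 0.91·41.1745·11.6266

435.6326 billion cells


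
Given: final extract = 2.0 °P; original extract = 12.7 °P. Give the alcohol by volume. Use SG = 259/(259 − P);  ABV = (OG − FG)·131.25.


OG = 259/(259 − 12.7) = 1.0516
FG = 259/(259 − 2.0) = 1.0078
ABV = (1.0516 − 1.0078)·131.25

5.7463 % ABV


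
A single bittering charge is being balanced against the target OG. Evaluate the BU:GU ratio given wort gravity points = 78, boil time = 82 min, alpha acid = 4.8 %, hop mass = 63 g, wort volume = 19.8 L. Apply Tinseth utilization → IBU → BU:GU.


U = 1.65·0.000125^(GP/1000)·(1−e^(−0.04t))/4.15;  IBU = (α/100)·m·U·1000/V;  BU:GU = IBU/GP
U = 1.65·0.000125^(78/1000)·(1−e^(−0.04·82))/4.15 = 0.1898
IBU = (4.8/100)·63·0.1898·1000/19.8 = 28.9904
BU:GU = 28.9904/78

0.3717


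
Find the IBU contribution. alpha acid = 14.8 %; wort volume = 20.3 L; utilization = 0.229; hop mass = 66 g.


IBU = (α/100)·mass·U·1000 / V
IBU = (14.8/100)·66·0.229·1000 / 20.3

110.1907 IBU


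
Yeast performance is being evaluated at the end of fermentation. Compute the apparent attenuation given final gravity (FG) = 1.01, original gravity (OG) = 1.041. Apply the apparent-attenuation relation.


AA = (OG − FG)/(OG − 1) · 100
AA = (1.041 − 1.01)/(1.041 − 1) · 100

75.6098 %


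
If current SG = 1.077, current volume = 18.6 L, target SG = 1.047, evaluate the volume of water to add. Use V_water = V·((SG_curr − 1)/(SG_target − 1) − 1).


V_water = 18.6·((1.077 − 1)/(1.047 − 1) − 1)

11.8723 L


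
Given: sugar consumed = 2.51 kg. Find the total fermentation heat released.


Q = m_sugar · 590 kJ/kg
Q = 2.51 · 590

1480.9000 kJ


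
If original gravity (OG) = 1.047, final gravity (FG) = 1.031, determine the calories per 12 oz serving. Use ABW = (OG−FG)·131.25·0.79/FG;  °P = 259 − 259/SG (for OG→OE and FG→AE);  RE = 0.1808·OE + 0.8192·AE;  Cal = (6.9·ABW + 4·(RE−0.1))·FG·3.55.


ABW = (1.047 − 1.031)·131.25·0.79/1.031 = 1.6091
OE = 259 − 259/1.047 = 11.6266 °P
AE = 259 − 259/1.031 = 7.7876 °P
RE = 0.1808·11.6266 + 0.8192·7.7876 = 8.4817 °P
Cal = (6.9·1.6091 + 4·(8.4817−0.1))·1.031·3.55

163.3465 kcal


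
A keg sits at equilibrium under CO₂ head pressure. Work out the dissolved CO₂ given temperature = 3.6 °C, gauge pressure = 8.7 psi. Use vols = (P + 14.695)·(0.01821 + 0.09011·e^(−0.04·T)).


vols = (8.7 + 14.695)·(0.01821 + 0.09011·e^(−0.04·3.6))

2.2514 volumes


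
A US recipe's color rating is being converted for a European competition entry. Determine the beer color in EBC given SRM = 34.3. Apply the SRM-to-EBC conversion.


EBC = SRM · 1.97
EBC = 34.3 · 1.97

67.5710 EBC


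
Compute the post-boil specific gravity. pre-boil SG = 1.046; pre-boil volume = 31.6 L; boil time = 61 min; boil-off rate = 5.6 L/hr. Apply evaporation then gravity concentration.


V_post = V_pre − rate·(t/60);  SG_post = 1 + (SG_pre−1)·V_pre/V_post
V_post = 31.6 − 5.6·(61/60) = 25.9067
SG_post = 1 + (1.046 − 1)·31.6/25.9067

1.0561


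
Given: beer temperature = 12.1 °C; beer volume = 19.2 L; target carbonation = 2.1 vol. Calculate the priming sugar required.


residual = 14.695·(0.01821 + 0.09011·e^(−0.04·T));  sugar = (target − residual)·4.0·V
residual = 14.695·(0.01821 + 0.09011·e^(−0.04·12.1)) = 1.0837
sugar = (2.1 − 1.0837)·4.0·19.2

78.0521 g


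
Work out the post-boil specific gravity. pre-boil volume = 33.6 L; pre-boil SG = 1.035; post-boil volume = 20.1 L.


SG_post = 1 + (SG_pre − 1)·V_pre/V_post
pts_pre = (1.035 − 1)·1000 = 35.0000
pts_post = 35.0000·33.6/20.1 = 58.5075
SG_post = 1 + 58.5075/1000

1.0585


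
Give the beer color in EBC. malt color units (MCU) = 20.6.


SRM = 1.4922·MCU^0.6859;  EBC = SRM·1.97
SRM = 1.4922·20.6^0.6859 = 11.8853
EBC = 11.8853·1.97

23.4140 EBC


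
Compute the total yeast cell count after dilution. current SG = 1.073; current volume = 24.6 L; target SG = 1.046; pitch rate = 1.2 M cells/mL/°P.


V_w = V·((SG_c−1)/(SG_t−1)−1);  °P = 259 − 259/SG_t;  cells = rate·(V+V_w)·°P
V_w = 24.6·((1.073−1)/(1.046−1)−1) = 14.4391
V_final = 24.6 + 14.4391 = 39.0391
°P = 259 − 259/1.046 = 11.3901
cells = 1.2·39.0391·11.3901

533.5895 billion cells


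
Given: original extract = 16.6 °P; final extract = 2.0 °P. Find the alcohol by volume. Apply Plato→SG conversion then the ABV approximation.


SG = 259/(259 − P);  ABV = (OG − FG)·131.25
OG = 259/(259 − 16.6) = 1.0685
FG = 259/(259 − 2.0) = 1.0078
ABV = (1.0685 − 1.0078)·131.25

7.9668 % ABV


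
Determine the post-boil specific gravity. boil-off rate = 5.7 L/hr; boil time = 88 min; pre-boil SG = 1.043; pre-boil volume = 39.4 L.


V_post = V_pre − rate·(t/60);  SG_post = 1 + (SG_pre−1)·V_pre/V_post
V_post = 39.4 − 5.7·(88/60) = 31.0400
SG_post = 1 + (1.043 − 1)·39.4/31.0400

1.0546


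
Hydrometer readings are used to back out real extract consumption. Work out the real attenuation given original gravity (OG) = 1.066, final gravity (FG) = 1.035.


AA = (OG−FG)/(OG−1)·100;  RA = AA·0.8192
AA = (1.066 − 1.035)/(1.066 − 1)·100 = 46.9697
RA = 46.9697·0.8192

38.4776 %


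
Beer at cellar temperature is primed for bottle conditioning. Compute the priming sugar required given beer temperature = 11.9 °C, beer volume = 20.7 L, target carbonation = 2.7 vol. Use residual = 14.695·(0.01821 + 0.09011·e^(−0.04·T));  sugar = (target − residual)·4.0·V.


residual = 14.695·(0.01821 + 0.09011·e^(−0.04·11.9)) = 1.0903
sugar = (2.7 − 1.0903)·4.0·20.7

133.2871 g


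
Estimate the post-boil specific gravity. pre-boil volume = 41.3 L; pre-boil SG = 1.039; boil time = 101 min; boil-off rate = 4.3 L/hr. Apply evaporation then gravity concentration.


V_post = V_pre − rate·(t/60);  SG_post = 1 + (SG_pre−1)·V_pre/V_post
V_post = 41.3 − 4.3·(101/60) = 34.0617
SG_post = 1 + (1.039 − 1)·41.3/34.0617

1.0473


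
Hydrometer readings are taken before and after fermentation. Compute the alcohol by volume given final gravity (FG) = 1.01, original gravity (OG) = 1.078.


ABV = (OG − FG) · 131.25
ABV = (1.078 − 1.01) · 131.25

8.9250 % ABV


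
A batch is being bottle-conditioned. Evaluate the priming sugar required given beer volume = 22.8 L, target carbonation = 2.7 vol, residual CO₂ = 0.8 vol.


sugar = (target − residual)·4.0·V
sugar = (2.7 − 0.8)·4.0·22.8

173.2800 g


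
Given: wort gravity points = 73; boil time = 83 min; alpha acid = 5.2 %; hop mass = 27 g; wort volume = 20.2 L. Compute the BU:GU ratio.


U = 1.65·0.000125^(GP/1000)·(1−e^(−0.04t))/4.15;  IBU = (α/100)·m·U·1000/V;  BU:GU = IBU/GP
U = 1.65·0.000125^(73/1000)·(1−e^(−0.04·83))/4.15 = 0.1988
IBU = (5.2/100)·27·0.1988·1000/20.2 = 13.8208
BU:GU = 13.8208/73

0.1893


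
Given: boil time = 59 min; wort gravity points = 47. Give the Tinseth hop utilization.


U = 1.65·0.000125^(GP/1000) · (1 − e^(−0.04·t))/4.15
bigness = 1.65·0.000125^(47/1000) = 1.0815
boil_factor = (1 − e^(−0.04·59))/4.15 = 0.2182
U = 1.0815 · 0.2182

0.2360


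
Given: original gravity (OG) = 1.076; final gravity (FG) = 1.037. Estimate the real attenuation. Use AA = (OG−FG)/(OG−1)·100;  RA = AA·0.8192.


AA = (1.076 − 1.037)/(1.076 − 1)·100 = 51.3158
RA = 51.3158·0.8192

42.0379 %


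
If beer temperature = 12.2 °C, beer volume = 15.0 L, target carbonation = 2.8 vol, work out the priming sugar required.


residual = 14.695·(0.01821 + 0.09011·e^(−0.04·T));  sugar = (target − residual)·4.0·V
residual = 14.695·(0.01821 + 0.09011·e^(−0.04·12.2)) = 1.0804
sugar = (2.8 − 1.0804)·4.0·15.0

103.1736 g


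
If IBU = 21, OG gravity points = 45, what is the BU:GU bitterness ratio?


BU:GU = IBU / OG_points
BU:GU = 21 / 45

0.4667


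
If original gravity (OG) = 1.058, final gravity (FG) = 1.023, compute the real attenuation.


AA = (OG−FG)/(OG−1)·100;  RA = AA·0.8192
AA = (1.058 − 1.023)/(1.058 − 1)·100 = 60.3448
RA = 60.3448·0.8192

49.4345 %


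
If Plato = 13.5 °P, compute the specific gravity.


SG = 259/(259 − P)
SG = 259/(259 − 13.5)

1.0550


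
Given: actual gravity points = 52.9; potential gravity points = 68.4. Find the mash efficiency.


efficiency = actual / potential × 100
efficiency = 52.9 / 68.4 × 100

77.3392 %


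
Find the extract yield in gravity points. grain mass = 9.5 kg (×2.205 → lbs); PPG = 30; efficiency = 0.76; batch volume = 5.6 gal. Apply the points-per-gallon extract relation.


points = lbs × PPG × eff / vol
lbs = 9.5 × 2.205 = 20.9475
points = 20.9475 × 30 × 0.76 / 5.6

85.2863 points


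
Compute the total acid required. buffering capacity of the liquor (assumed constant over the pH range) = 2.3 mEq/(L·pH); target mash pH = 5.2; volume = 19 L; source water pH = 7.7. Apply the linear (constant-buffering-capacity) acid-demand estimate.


acid = buffering capacity · (pH_source − pH_target) · V
acid = 2.3 · (7.7 − 5.2) · 19

109.2500 mEq


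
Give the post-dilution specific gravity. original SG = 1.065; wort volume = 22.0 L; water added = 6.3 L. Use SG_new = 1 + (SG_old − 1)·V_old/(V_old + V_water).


pts = (1.065 − 1)·1000·22.0/(22.0 + 6.3) = 50.5300
SG_new = 1 + 50.5300/1000

1.0505


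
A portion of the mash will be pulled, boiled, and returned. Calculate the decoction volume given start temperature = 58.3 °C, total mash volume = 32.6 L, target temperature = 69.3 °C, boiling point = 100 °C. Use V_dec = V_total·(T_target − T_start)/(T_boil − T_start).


V_dec = 32.6·(69.3 − 58.3)/(100 − 58.3)

8.5995 L


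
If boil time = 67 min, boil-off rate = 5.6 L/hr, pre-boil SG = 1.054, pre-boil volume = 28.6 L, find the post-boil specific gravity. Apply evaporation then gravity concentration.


V_post = V_pre − rate·(t/60);  SG_post = 1 + (SG_pre−1)·V_pre/V_post
V_post = 28.6 − 5.6·(67/60) = 22.3467
SG_post = 1 + (1.054 − 1)·28.6/22.3467

1.0691


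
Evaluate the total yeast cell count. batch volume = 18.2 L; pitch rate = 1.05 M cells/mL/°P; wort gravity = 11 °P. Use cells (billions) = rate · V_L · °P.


cells = 1.05 · 18.2 · 11

210.2100 billion cells


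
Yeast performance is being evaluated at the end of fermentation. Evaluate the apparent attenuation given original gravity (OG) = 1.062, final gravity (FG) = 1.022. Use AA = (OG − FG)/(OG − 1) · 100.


AA = (1.062 − 1.022)/(1.062 − 1) · 100

64.5161 %


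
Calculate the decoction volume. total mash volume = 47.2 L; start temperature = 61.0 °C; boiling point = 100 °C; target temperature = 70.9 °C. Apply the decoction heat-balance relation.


V_dec = V_total·(T_target − T_start)/(T_boil − T_start)
V_dec = 47.2·(70.9 − 61.0)/(100 − 61.0)

11.9815 L


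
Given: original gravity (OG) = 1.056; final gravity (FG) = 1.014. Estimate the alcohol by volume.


ABV = (OG − FG) · 131.25
ABV = (1.056 − 1.014) · 131.25

5.5125 % ABV


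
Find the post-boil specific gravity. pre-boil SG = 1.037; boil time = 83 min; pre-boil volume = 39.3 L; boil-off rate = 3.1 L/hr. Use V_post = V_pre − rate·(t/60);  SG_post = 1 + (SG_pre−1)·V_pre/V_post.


V_post = 39.3 − 3.1·(83/60) = 35.0117
SG_post = 1 + (1.037 − 1)·39.3/35.0117

1.0415


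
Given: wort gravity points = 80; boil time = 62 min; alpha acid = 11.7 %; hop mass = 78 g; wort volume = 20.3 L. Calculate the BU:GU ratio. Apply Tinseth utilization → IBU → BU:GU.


U = 1.65·0.000125^(GP/1000)·(1−e^(−0.04t))/4.15;  IBU = (α/100)·m·U·1000/V;  BU:GU = IBU/GP
U = 1.65·0.000125^(80/1000)·(1−e^(−0.04·62))/4.15 = 0.1775
IBU = (11.7/100)·78·0.1775·1000/20.3 = 79.7977
BU:GU = 79.7977/80

0.9975


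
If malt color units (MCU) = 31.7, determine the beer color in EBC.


SRM = 1.4922·MCU^0.6859;  EBC = SRM·1.97
SRM = 1.4922·31.7^0.6859 = 15.9736
EBC = 15.9736·1.97

31.4680 EBC


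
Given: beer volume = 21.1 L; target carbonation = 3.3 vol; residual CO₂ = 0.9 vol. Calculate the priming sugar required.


sugar = (target − residual)·4.0·V
sugar = (3.3 − 0.9)·4.0·21.1

202.5600 g


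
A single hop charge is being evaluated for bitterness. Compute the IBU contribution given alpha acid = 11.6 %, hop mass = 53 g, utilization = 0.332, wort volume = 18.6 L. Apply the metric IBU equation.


IBU = (α/100)·mass·U·1000 / V
IBU = (11.6/100)·53·0.332·1000 / 18.6

109.7385 IBU


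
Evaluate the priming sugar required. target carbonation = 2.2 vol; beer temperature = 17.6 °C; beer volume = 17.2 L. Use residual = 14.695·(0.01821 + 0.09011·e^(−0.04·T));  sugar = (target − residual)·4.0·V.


residual = 14.695·(0.01821 + 0.09011·e^(−0.04·17.6)) = 0.9225
sugar = (2.2 − 0.9225)·4.0·17.2

87.8898 g


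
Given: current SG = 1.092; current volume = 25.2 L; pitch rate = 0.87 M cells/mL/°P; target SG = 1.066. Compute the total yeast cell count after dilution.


V_w = V·((SG_c−1)/(SG_t−1)−1);  °P = 259 − 259/SG_t;  cells = rate·(V+V_w)·°P
V_w = 25.2·((1.092−1)/(1.066−1)−1) = 9.9273
V_final = 25.2 + 9.9273 = 35.1273
°P = 259 − 259/1.066 = 16.0356
cells = 0.87·35.1273·16.0356

490.0610 billion cells


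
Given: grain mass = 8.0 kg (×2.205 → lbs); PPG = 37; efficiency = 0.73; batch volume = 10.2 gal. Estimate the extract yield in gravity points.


points = lbs × PPG × eff / vol
lbs = 8.0 × 2.205 = 17.6400
points = 17.6400 × 37 × 0.73 / 10.2

46.7114 points


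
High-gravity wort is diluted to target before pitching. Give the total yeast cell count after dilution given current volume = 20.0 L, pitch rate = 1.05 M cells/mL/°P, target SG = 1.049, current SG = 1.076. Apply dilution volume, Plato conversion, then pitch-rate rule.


V_w = V·((SG_c−1)/(SG_t−1)−1);  °P = 259 − 259/SG_t;  cells = rate·(V+V_w)·°P
V_w = 20.0·((1.076−1)/(1.049−1)−1) = 11.0204
V_final = 20.0 + 11.0204 = 31.0204
°P = 259 − 259/1.049 = 12.0982
cells = 1.05·31.0204·12.0982

394.0553 billion cells


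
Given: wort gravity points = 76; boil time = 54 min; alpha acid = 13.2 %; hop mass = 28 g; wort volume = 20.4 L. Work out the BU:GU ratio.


U = 1.65·0.000125^(GP/1000)·(1−e^(−0.04t))/4.15;  IBU = (α/100)·m·U·1000/V;  BU:GU = IBU/GP
U = 1.65·0.000125^(76/1000)·(1−e^(−0.04·54))/4.15 = 0.1777
IBU = (13.2/100)·28·0.1777·1000/20.4 = 32.1874
BU:GU = 32.1874/76

0.4235


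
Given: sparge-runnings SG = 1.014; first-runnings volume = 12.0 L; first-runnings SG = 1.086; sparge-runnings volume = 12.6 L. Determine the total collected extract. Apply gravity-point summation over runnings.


total = Σ (SG_i − 1)·1000·V_i
first = (1.086 − 1)·1000·12.0 = 1032.0000
sparge = (1.014 − 1)·1000·12.6 = 176.4000
total = 1032.0000 + 176.4000

1208.4000 gravity·L


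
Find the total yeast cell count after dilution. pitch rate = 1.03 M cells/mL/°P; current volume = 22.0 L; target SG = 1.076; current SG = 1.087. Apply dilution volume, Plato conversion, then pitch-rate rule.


V_w = V·((SG_c−1)/(SG_t−1)−1);  °P = 259 − 259/SG_t;  cells = rate·(V+V_w)·°P
V_w = 22.0·((1.087−1)/(1.076−1)−1) = 3.1842
V_final = 22.0 + 3.1842 = 25.1842
°P = 259 − 259/1.076 = 18.2937
cells = 1.03·25.1842·18.2937

474.5333 billion cells


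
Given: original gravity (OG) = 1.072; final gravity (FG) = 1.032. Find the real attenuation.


AA = (OG−FG)/(OG−1)·100;  RA = AA·0.8192
AA = (1.072 − 1.032)/(1.072 − 1)·100 = 55.5556
RA = 55.5556·0.8192

45.5111 %


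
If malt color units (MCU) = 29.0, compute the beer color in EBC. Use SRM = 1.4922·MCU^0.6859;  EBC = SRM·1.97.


SRM = 1.4922·29.0^0.6859 = 15.0275
EBC = 15.0275·1.97

29.6041 EBC


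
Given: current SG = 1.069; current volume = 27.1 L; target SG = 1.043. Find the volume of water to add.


V_water = V·((SG_curr − 1)/(SG_target − 1) − 1)
V_water = 27.1·((1.069 − 1)/(1.043 − 1) − 1)

16.3860 L


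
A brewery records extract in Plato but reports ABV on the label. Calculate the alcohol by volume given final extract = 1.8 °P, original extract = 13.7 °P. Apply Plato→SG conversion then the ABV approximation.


SG = 259/(259 − P);  ABV = (OG − FG)·131.25
OG = 259/(259 − 13.7) = 1.0558
FG = 259/(259 − 1.8) = 1.0070
ABV = (1.0558 − 1.0070)·131.25

6.4118 % ABV


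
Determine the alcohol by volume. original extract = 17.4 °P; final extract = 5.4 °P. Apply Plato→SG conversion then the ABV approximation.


SG = 259/(259 − P);  ABV = (OG − FG)·131.25
OG = 259/(259 − 17.4) = 1.0720
FG = 259/(259 − 5.4) = 1.0213
ABV = (1.0720 − 1.0213)·131.25

6.6579 % ABV


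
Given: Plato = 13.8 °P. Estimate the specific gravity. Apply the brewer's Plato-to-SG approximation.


SG = 259/(259 − P)
SG = 259/(259 − 13.8)

1.0563


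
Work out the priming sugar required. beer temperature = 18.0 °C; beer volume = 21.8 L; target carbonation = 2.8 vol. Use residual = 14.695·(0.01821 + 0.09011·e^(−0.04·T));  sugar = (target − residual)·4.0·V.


residual = 14.695·(0.01821 + 0.09011·e^(−0.04·18.0)) = 0.9121
sugar = (2.8 − 0.9121)·4.0·21.8

164.6217 g


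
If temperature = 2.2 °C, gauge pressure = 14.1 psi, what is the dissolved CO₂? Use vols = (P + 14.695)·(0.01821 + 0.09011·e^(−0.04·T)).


vols = (14.1 + 14.695)·(0.01821 + 0.09011·e^(−0.04·2.2))

2.9005 volumes


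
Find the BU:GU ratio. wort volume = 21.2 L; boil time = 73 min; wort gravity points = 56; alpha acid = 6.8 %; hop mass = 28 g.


U = 1.65·0.000125^(GP/1000)·(1−e^(−0.04t))/4.15;  IBU = (α/100)·m·U·1000/V;  BU:GU = IBU/GP
U = 1.65·0.000125^(56/1000)·(1−e^(−0.04·73))/4.15 = 0.2274
IBU = (6.8/100)·28·0.2274·1000/21.2 = 20.4228
BU:GU = 20.4228/56

0.3647


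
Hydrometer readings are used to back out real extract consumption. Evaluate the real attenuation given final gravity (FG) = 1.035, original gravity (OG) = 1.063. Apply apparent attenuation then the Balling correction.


AA = (OG−FG)/(OG−1)·100;  RA = AA·0.8192
AA = (1.063 − 1.035)/(1.063 − 1)·100 = 44.4444
RA = 44.4444·0.8192

36.4089 %


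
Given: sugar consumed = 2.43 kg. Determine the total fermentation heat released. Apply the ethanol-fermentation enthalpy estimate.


Q = m_sugar · 590 kJ/kg
Q = 2.43 · 590

1433.7000 kJ


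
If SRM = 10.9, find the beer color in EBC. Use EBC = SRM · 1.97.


EBC = 10.9 · 1.97

21.4730 EBC


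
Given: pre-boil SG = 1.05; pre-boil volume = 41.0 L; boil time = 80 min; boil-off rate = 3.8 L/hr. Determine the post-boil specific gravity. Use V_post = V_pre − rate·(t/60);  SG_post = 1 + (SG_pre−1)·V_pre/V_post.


V_post = 41.0 − 3.8·(80/60) = 35.9333
SG_post = 1 + (1.05 − 1)·41.0/35.9333

1.0571


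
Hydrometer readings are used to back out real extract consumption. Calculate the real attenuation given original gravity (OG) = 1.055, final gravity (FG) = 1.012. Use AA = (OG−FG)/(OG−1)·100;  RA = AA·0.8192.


AA = (1.055 − 1.012)/(1.055 − 1)·100 = 78.1818
RA = 78.1818·0.8192

64.0465 %


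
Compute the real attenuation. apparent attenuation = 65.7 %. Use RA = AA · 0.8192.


RA = 65.7 · 0.8192

53.8214 %


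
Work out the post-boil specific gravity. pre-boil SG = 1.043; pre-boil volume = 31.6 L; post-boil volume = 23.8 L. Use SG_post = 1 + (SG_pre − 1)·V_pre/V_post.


pts_pre = (1.043 − 1)·1000 = 43.0000
pts_post = 43.0000·31.6/23.8 = 57.0924
SG_post = 1 + 57.0924/1000

1.0571


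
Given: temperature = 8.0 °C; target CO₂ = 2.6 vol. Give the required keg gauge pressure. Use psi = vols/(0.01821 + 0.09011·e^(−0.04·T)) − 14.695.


psi = 2.6/(0.01821 + 0.09011·e^(−0.04·8.0)) − 14.695

16.3894 psi


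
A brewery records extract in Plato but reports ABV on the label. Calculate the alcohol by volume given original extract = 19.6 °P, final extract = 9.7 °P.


SG = 259/(259 − P);  ABV = (OG − FG)·131.25
OG = 259/(259 − 19.6) = 1.0819
FG = 259/(259 − 9.7) = 1.0389
ABV = (1.0819 − 1.0389)·131.25

5.6388 % ABV


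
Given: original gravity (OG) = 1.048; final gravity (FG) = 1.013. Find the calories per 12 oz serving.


ABW = (OG−FG)·131.25·0.79/FG;  °P = 259 − 259/SG (for OG→OE and FG→AE);  RE = 0.1808·OE + 0.8192·AE;  Cal = (6.9·ABW + 4·(RE−0.1))·FG·3.55
ABW = (1.048 − 1.013)·131.25·0.79/1.013 = 3.5825
OE = 259 − 259/1.048 = 11.8626 °P
AE = 259 − 259/1.013 = 3.3238 °P
RE = 0.1808·11.8626 + 0.8192·3.3238 = 4.8676 °P
Cal = (6.9·3.5825 + 4·(4.8676−0.1))·1.013·3.55

157.4740 kcal


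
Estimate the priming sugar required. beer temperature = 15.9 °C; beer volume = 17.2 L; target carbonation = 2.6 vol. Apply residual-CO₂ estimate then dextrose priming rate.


residual = 14.695·(0.01821 + 0.09011·e^(−0.04·T));  sugar = (target − residual)·4.0·V
residual = 14.695·(0.01821 + 0.09011·e^(−0.04·15.9)) = 0.9686
sugar = (2.6 − 0.9686)·4.0·17.2

112.2391 g


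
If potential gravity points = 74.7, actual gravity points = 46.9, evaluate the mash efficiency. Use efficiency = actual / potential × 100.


efficiency = 46.9 / 74.7 × 100

62.7845 %


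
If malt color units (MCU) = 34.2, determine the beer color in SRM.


SRM = 1.4922 · MCU^0.6859
SRM = 1.4922 · 34.2^0.6859

16.8273 SRM


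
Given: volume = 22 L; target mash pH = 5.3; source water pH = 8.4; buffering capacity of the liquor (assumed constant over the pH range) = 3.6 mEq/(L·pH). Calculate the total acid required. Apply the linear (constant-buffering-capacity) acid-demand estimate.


acid = buffering capacity · (pH_source − pH_target) · V
acid = 3.6 · (8.4 − 5.3) · 22

245.5200 mEq


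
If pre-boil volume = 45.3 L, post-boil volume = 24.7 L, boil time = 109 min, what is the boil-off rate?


rate = (V_pre − V_post) / (t_min/60)
rate = (45.3 − 24.7) / (109/60)

11.3394 L/hr


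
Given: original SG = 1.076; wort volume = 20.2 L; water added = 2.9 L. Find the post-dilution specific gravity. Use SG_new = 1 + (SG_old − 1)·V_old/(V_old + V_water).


pts = (1.076 − 1)·1000·20.2/(20.2 + 2.9) = 66.4589
SG_new = 1 + 66.4589/1000

1.0665


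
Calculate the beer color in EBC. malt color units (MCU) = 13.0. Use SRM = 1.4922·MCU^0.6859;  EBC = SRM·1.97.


SRM = 1.4922·13.0^0.6859 = 8.6672
EBC = 8.6672·1.97

17.0745 EBC


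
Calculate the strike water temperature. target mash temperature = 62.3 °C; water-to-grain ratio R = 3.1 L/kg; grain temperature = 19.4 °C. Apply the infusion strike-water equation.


T_strike = (0.41/R)·(T_mash − T_grain) + T_mash
T_strike = (0.41/3.1)·(62.3 − 19.4) + 62.3

67.9739 °C
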